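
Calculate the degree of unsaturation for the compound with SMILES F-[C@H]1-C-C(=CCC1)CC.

Molecular formula from the SMILES: C8H13F.
DoU = (2C + 2 + N − H − X)/2 = (2·8 + 2 + 0 − 13 − 1)/2 = 4/2 = 2.
(Structurally: 1 ring(s) + 1 π bond(s) = 2.)

2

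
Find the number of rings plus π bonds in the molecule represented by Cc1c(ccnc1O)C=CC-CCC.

5

Molecular formula from the SMILES: C12H17NO.
DoU = (2C + 2 + N − H − X)/2 = (2·12 + 2 + 1 − 17 − 0)/2 = 10/2 = 5.
(Structurally: 1 ring(s) + 4 π bond(s) = 5.)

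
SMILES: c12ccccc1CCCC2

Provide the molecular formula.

Heavy atoms from the SMILES: 10 C.
Implicit hydrogens by atom environment:
  4 × C: 2 H each → 8
  4 × C (aromatic): 1 H each → 4
  2 × C (aromatic): no H
  Total hydrogens = 12.
Molecular formula: C10H12

C10H12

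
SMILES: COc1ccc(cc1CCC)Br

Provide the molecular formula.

Heavy atoms from the SMILES: 1 Br, 10 C, 1 O.
Implicit hydrogens by atom environment:
  3 × C (aromatic): 1 H each → 3
  3 × C (aromatic): no H
  2 × C: 3 H each → 6
  2 × C: 2 H each → 4
  1 × Br: no H
  1 × O: no H
  Total hydrogens = 13.
Molecular formula: C10H13BrO

C10H13BrO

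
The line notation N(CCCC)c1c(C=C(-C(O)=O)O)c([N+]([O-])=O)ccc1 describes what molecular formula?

Heavy atoms from the SMILES: 13 C, 2 N, 5 O.
Implicit hydrogens by atom environment:
  3 × C: 2 H each → 6
  3 × C (aromatic): 1 H each → 3
  3 × C (aromatic): no H
  2 × C: no H
  2 × O: 1 H each → 2
  2 × O: no H
  1 × C: 3 H
  1 × C: 1 H
  1 × N: 1 H
  1 × N (charge +1): no H
  1 × O (charge -1): no H
  Total hydrogens = 16.
Molecular formula: C13H16N2O5

C13H16N2O5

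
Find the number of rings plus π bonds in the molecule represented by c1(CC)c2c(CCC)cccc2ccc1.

7

Molecular formula from the SMILES: C15H18.
DoU = (2C + 2 + N − H − X)/2 = (2·15 + 2 + 0 − 18 − 0)/2 = 14/2 = 7.
(Structurally: 2 ring(s) + 5 π bond(s) = 7.)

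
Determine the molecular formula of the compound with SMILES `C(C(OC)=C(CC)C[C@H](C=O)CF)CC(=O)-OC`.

C13H21FO4

Heavy atoms from the SMILES: 13 C, 1 F, 4 O.
Implicit hydrogens by atom environment:
  5 × C: 2 H each → 10
  4 × O: no H
  3 × C: 3 H each → 9
  3 × C: no H
  2 × C: 1 H each → 2
  1 × F: no H
  Total hydrogens = 21.
Molecular formula: C13H21FO4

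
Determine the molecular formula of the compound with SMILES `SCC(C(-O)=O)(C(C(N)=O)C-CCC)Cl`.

C9H16ClNO3S

Heavy atoms from the SMILES: 9 C, 1 Cl, 1 N, 3 O, 1 S.
Implicit hydrogens by atom environment:
  4 × C: 2 H each → 8
  3 × C: no H
  2 × O: no H
  1 × C: 3 H
  1 × C: 1 H
  1 × Cl: no H
  1 × N: 2 H
  1 × O: 1 H
  1 × S: 1 H
  Total hydrogens = 16.
Molecular formula: C9H16ClNO3S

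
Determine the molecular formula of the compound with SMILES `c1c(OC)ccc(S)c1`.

Heavy atoms from the SMILES: 7 C, 1 O, 1 S.
Implicit hydrogens by atom environment:
  4 × C (aromatic): 1 H each → 4
  2 × C (aromatic): no H
  1 × C: 3 H
  1 × O: no H
  1 × S: 1 H
  Total hydrogens = 8.
Molecular formula: C7H8OS

C7H8OS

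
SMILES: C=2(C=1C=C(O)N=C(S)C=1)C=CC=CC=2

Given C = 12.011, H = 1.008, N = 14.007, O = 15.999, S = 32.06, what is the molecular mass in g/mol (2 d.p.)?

Molecular formula: C11H9NOS.
M = 11×12.011 + 9×1.008 + 1×14.007 + 1×15.999 + 1×32.06 = 203.26 g/mol.

203.26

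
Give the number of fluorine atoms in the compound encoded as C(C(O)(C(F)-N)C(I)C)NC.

1

The symbol for fluorine appears 1 time in the SMILES.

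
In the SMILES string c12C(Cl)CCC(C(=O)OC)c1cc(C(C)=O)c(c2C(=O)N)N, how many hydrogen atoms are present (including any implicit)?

17

Hydrogens are implicit in SMILES; fill each atom to its normal valence:
  5 × C (aromatic): no H
  4 × O: no H
  3 × C: no H
  2 × C: 3 H each → 6
  2 × C: 2 H each → 4
  2 × C: 1 H each → 2
  2 × N: 2 H each → 4
  1 × C (aromatic): 1 H
  1 × Cl: no H
  Total hydrogens = 17.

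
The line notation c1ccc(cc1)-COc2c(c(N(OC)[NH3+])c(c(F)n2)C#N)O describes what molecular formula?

Heavy atoms from the SMILES: 14 C, 1 F, 4 N, 3 O.
Implicit hydrogens by atom environment:
  6 × C (aromatic): no H
  5 × C (aromatic): 1 H each → 5
  2 × N: no H
  2 × O: no H
  1 × C: 3 H
  1 × C: 2 H
  1 × C: no H
  1 × F: no H
  1 × N (charge +1): 3 H
  1 × N (aromatic): no H
  1 × O: 1 H
  Total hydrogens = 14.
Net charge +1.
Molecular formula: C14H14FN4O3+

C14H14FN4O3+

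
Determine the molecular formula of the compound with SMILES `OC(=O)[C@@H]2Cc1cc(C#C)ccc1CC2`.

C13H12O2

Heavy atoms from the SMILES: 13 C, 2 O.
Implicit hydrogens by atom environment:
  3 × C: 2 H each → 6
  3 × C (aromatic): 1 H each → 3
  3 × C (aromatic): no H
  2 × C: 1 H each → 2
  2 × C: no H
  1 × O: 1 H
  1 × O: no H
  Total hydrogens = 12.
Molecular formula: C13H12O2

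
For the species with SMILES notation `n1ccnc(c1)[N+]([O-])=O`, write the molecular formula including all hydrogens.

C4H3N3O2

Heavy atoms from the SMILES: 4 C, 3 N, 2 O.
Implicit hydrogens by atom environment:
  3 × C (aromatic): 1 H each → 3
  2 × N (aromatic): no H
  1 × C (aromatic): no H
  1 × N (charge +1): no H
  1 × O: no H
  1 × O (charge -1): no H
  Total hydrogens = 3.
Molecular formula: C4H3N3O2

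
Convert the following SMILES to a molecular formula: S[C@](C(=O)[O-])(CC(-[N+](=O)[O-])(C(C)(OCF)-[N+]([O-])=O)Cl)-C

C8H11ClFN2O7S-

Heavy atoms from the SMILES: 8 C, 1 Cl, 1 F, 2 N, 7 O, 1 S.
Implicit hydrogens by atom environment:
  4 × C: no H
  4 × O: no H
  3 × O (charge -1): no H
  2 × C: 3 H each → 6
  2 × C: 2 H each → 4
  2 × N (charge +1): no H
  1 × Cl: no H
  1 × F: no H
  1 × S: 1 H
  Total hydrogens = 11.
Net charge -1.
Molecular formula: C8H11ClFN2O7S-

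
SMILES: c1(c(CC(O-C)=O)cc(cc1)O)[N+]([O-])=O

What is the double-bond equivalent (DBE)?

Molecular formula from the SMILES: C9H9NO5.
DoU = (2C + 2 + N − H − X)/2 = (2·9 + 2 + 1 − 9 − 0)/2 = 12/2 = 6.
(Structurally: 1 ring(s) + 5 π bond(s) = 6.)

6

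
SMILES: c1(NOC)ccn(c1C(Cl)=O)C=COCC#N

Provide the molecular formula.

C10H10ClN3O3

Heavy atoms from the SMILES: 10 C, 1 Cl, 3 N, 3 O.
Implicit hydrogens by atom environment:
  3 × O: no H
  2 × C (aromatic): 1 H each → 2
  2 × C: 1 H each → 2
  2 × C (aromatic): no H
  2 × C: no H
  1 × C: 3 H
  1 × C: 2 H
  1 × Cl: no H
  1 × N: 1 H
  1 × N (aromatic): no H
  1 × N: no H
  Total hydrogens = 10.
Molecular formula: C10H10ClN3O3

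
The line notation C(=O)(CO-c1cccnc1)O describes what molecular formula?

Heavy atoms from the SMILES: 7 C, 1 N, 3 O.
Implicit hydrogens by atom environment:
  4 × C (aromatic): 1 H each → 4
  2 × O: no H
  1 × C: 2 H
  1 × C (aromatic): no H
  1 × C: no H
  1 × N (aromatic): no H
  1 × O: 1 H
  Total hydrogens = 7.
Molecular formula: C7H7NO3

C7H7NO3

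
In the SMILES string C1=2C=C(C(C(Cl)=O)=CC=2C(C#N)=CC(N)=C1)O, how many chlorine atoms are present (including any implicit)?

The symbol for chlorine appears 1 time in the SMILES.

1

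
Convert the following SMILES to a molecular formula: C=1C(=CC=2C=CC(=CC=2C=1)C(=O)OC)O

C12H10O3

Heavy atoms from the SMILES: 12 C, 3 O.
Implicit hydrogens by atom environment:
  6 × C (aromatic): 1 H each → 6
  4 × C (aromatic): no H
  2 × O: no H
  1 × C: 3 H
  1 × C: no H
  1 × O: 1 H
  Total hydrogens = 10.
Molecular formula: C12H10O3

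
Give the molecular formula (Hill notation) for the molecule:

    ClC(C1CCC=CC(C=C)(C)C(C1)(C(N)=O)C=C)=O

Heavy atoms from the SMILES: 15 C, 1 Cl, 1 N, 2 O.
Implicit hydrogens by atom environment:
  5 × C: 2 H each → 10
  5 × C: 1 H each → 5
  4 × C: no H
  2 × O: no H
  1 × C: 3 H
  1 × Cl: no H
  1 × N: 2 H
  Total hydrogens = 20.
Molecular formula: C15H20ClNO2

C15H20ClNO2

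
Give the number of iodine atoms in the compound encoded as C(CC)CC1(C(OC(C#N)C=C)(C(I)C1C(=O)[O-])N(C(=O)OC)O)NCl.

1

The symbol for iodine appears 1 time in the SMILES.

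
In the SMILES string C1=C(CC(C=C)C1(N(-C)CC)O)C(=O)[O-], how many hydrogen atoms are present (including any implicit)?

16

Hydrogens are implicit in SMILES; fill each atom to its normal valence:
  3 × C: 2 H each → 6
  3 × C: 1 H each → 3
  3 × C: no H
  2 × C: 3 H each → 6
  1 × N: no H
  1 × O: 1 H
  1 × O: no H
  1 × O (charge -1): no H
  Total hydrogens = 16.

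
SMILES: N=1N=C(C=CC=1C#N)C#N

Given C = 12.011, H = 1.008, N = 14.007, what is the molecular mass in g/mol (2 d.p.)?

Molecular formula: C6H2N4.
M = 6×12.011 + 2×1.008 + 4×14.007 = 130.11 g/mol.

130.11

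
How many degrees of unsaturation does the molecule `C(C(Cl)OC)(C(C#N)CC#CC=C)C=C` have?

Molecular formula from the SMILES: C12H14ClNO.
DoU = (2C + 2 + N − H − X)/2 = (2·12 + 2 + 1 − 14 − 1)/2 = 12/2 = 6.
(Structurally: 0 ring(s) + 6 π bond(s) = 6.)

6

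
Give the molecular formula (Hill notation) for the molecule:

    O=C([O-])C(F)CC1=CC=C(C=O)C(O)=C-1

Heavy atoms from the SMILES: 10 C, 1 F, 4 O.
Implicit hydrogens by atom environment:
  3 × C (aromatic): 1 H each → 3
  3 × C (aromatic): no H
  2 × C: 1 H each → 2
  2 × O: no H
  1 × C: 2 H
  1 × C: no H
  1 × F: no H
  1 × O: 1 H
  1 × O (charge -1): no H
  Total hydrogens = 8.
Net charge -1.
Molecular formula: C10H8FO4-

C10H8FO4-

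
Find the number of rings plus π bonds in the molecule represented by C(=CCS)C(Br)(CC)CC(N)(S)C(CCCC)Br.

Molecular formula from the SMILES: C13H25Br2NS2.
DoU = (2C + 2 + N − H − X)/2 = (2·13 + 2 + 1 − 25 − 2)/2 = 2/2 = 1.
(Structurally: 0 ring(s) + 1 π bond(s) = 1.)

1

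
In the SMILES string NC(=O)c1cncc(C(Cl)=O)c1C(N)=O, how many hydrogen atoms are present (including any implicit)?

Hydrogens are implicit in SMILES; fill each atom to its normal valence:
  3 × C (aromatic): no H
  3 × C: no H
  3 × O: no H
  2 × C (aromatic): 1 H each → 2
  2 × N: 2 H each → 4
  1 × Cl: no H
  1 × N (aromatic): no H
  Total hydrogens = 6.

6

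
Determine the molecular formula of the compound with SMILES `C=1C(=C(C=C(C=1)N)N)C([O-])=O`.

Heavy atoms from the SMILES: 7 C, 2 N, 2 O.
Implicit hydrogens by atom environment:
  3 × C (aromatic): 1 H each → 3
  3 × C (aromatic): no H
  2 × N: 2 H each → 4
  1 × C: no H
  1 × O: no H
  1 × O (charge -1): no H
  Total hydrogens = 7.
Net charge -1.
Molecular formula: C7H7N2O2-

C7H7N2O2-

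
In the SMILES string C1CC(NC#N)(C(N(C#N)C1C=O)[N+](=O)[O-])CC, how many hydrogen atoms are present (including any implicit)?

13

Hydrogens are implicit in SMILES; fill each atom to its normal valence:
  3 × C: 2 H each → 6
  3 × C: 1 H each → 3
  3 × C: no H
  3 × N: no H
  2 × O: no H
  1 × C: 3 H
  1 × N: 1 H
  1 × N (charge +1): no H
  1 × O (charge -1): no H
  Total hydrogens = 13.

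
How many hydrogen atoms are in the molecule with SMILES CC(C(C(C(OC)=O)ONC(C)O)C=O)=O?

Hydrogens are implicit in SMILES; fill each atom to its normal valence:
  5 × O: no H
  4 × C: 1 H each → 4
  3 × C: 3 H each → 9
  2 × C: no H
  1 × N: 1 H
  1 × O: 1 H
  Total hydrogens = 15.

15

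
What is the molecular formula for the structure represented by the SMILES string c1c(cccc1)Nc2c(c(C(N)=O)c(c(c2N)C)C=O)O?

Heavy atoms from the SMILES: 15 C, 3 N, 3 O.
Implicit hydrogens by atom environment:
  7 × C (aromatic): no H
  5 × C (aromatic): 1 H each → 5
  2 × N: 2 H each → 4
  2 × O: no H
  1 × C: 3 H
  1 × C: 1 H
  1 × C: no H
  1 × N: 1 H
  1 × O: 1 H
  Total hydrogens = 15.
Molecular formula: C15H15N3O3

C15H15N3O3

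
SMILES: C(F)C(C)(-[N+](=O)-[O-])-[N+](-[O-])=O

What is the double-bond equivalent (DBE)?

Molecular formula from the SMILES: C3H5FN2O4.
DoU = (2C + 2 + N − H − X)/2 = (2·3 + 2 + 2 − 5 − 1)/2 = 4/2 = 2.
(Structurally: 0 ring(s) + 2 π bond(s) = 2.)

2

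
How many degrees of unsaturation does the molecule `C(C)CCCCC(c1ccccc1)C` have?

Molecular formula from the SMILES: C14H22.
DoU = (2C + 2 + N − H − X)/2 = (2·14 + 2 + 0 − 22 − 0)/2 = 8/2 = 4.
(Structurally: 1 ring(s) + 3 π bond(s) = 4.)

4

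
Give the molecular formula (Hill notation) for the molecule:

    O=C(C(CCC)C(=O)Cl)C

Heavy atoms from the SMILES: 7 C, 1 Cl, 2 O.
Implicit hydrogens by atom environment:
  2 × C: 3 H each → 6
  2 × C: 2 H each → 4
  2 × C: no H
  2 × O: no H
  1 × C: 1 H
  1 × Cl: no H
  Total hydrogens = 11.
Molecular formula: C7H11ClO2

C7H11ClO2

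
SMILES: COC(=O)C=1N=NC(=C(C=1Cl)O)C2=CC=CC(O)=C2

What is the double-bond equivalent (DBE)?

9

Molecular formula from the SMILES: C12H9ClN2O4.
DoU = (2C + 2 + N − H − X)/2 = (2·12 + 2 + 2 − 9 − 1)/2 = 18/2 = 9.
(Structurally: 2 ring(s) + 7 π bond(s) = 9.)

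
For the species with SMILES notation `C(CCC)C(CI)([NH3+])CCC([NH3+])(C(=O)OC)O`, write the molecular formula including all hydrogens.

[C11H25IN2O3]2+

Heavy atoms from the SMILES: 11 C, 1 I, 2 N, 3 O.
Implicit hydrogens by atom environment:
  6 × C: 2 H each → 12
  3 × C: no H
  2 × C: 3 H each → 6
  2 × N (charge +1): 3 H each → 6
  2 × O: no H
  1 × I: no H
  1 × O: 1 H
  Total hydrogens = 25.
Net charge +2.
Molecular formula: [C11H25IN2O3]2+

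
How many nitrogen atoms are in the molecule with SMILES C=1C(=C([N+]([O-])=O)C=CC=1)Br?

1

The symbol for nitrogen appears 1 time in the SMILES.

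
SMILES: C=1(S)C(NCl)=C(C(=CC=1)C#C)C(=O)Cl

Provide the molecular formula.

C9H5Cl2NOS

Heavy atoms from the SMILES: 9 C, 2 Cl, 1 N, 1 O, 1 S.
Implicit hydrogens by atom environment:
  4 × C (aromatic): no H
  2 × C (aromatic): 1 H each → 2
  2 × C: no H
  2 × Cl: no H
  1 × C: 1 H
  1 × N: 1 H
  1 × O: no H
  1 × S: 1 H
  Total hydrogens = 5.
Molecular formula: C9H5Cl2NOS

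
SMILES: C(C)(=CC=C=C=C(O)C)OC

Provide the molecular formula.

C9H12O2

Heavy atoms from the SMILES: 9 C, 2 O.
Implicit hydrogens by atom environment:
  4 × C: no H
  3 × C: 3 H each → 9
  2 × C: 1 H each → 2
  1 × O: 1 H
  1 × O: no H
  Total hydrogens = 12.
Molecular formula: C9H12O2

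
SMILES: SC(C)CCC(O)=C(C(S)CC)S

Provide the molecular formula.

Heavy atoms from the SMILES: 9 C, 1 O, 3 S.
Implicit hydrogens by atom environment:
  3 × C: 2 H each → 6
  3 × S: 1 H each → 3
  2 × C: 3 H each → 6
  2 × C: 1 H each → 2
  2 × C: no H
  1 × O: 1 H
  Total hydrogens = 18.
Molecular formula: C9H18OS3

C9H18OS3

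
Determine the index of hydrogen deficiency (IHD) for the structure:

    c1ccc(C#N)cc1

6

Molecular formula from the SMILES: C7H5N.
DoU = (2C + 2 + N − H − X)/2 = (2·7 + 2 + 1 − 5 − 0)/2 = 12/2 = 6.
(Structurally: 1 ring(s) + 5 π bond(s) = 6.)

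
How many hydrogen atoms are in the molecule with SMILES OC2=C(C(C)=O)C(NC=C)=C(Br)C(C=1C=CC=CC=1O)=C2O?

14

Hydrogens are implicit in SMILES; fill each atom to its normal valence:
  8 × C (aromatic): no H
  4 × C (aromatic): 1 H each → 4
  3 × O: 1 H each → 3
  1 × Br: no H
  1 × C: 3 H
  1 × C: 2 H
  1 × C: 1 H
  1 × C: no H
  1 × N: 1 H
  1 × O: no H
  Total hydrogens = 14.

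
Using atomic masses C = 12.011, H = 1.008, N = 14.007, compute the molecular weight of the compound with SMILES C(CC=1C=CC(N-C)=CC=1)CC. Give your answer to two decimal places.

163.26

Molecular formula: C11H17N.
M = 11×12.011 + 17×1.008 + 1×14.007 = 163.26 g/mol.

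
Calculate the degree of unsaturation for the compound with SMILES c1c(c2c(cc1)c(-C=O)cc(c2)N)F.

8

Molecular formula from the SMILES: C11H8FNO.
DoU = (2C + 2 + N − H − X)/2 = (2·11 + 2 + 1 − 8 − 1)/2 = 16/2 = 8.
(Structurally: 2 ring(s) + 6 π bond(s) = 8.)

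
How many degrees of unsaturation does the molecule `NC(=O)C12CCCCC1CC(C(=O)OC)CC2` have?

4

Molecular formula from the SMILES: C13H21NO3.
DoU = (2C + 2 + N − H − X)/2 = (2·13 + 2 + 1 − 21 − 0)/2 = 8/2 = 4.
(Structurally: 2 ring(s) + 2 π bond(s) = 4.)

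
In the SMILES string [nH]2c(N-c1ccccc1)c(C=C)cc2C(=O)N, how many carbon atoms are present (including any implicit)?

13

The symbol for carbon appears 13 times in the SMILES. Lowercase c denotes aromatic carbon and counts toward C.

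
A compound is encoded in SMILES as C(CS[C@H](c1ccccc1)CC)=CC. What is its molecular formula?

Heavy atoms from the SMILES: 13 C, 1 S.
Implicit hydrogens by atom environment:
  5 × C (aromatic): 1 H each → 5
  3 × C: 1 H each → 3
  2 × C: 3 H each → 6
  2 × C: 2 H each → 4
  1 × C (aromatic): no H
  1 × S: no H
  Total hydrogens = 18.
Molecular formula: C13H18S

C13H18S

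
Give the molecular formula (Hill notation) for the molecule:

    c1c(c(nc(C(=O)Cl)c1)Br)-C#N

C7H2BrClN2O

Heavy atoms from the SMILES: 1 Br, 7 C, 1 Cl, 2 N, 1 O.
Implicit hydrogens by atom environment:
  3 × C (aromatic): no H
  2 × C (aromatic): 1 H each → 2
  2 × C: no H
  1 × Br: no H
  1 × Cl: no H
  1 × N (aromatic): no H
  1 × N: no H
  1 × O: no H
  Total hydrogens = 2.
Molecular formula: C7H2BrClN2O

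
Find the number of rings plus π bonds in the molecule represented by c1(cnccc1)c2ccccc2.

8

Molecular formula from the SMILES: C11H9N.
DoU = (2C + 2 + N − H − X)/2 = (2·11 + 2 + 1 − 9 − 0)/2 = 16/2 = 8.
(Structurally: 2 ring(s) + 6 π bond(s) = 8.)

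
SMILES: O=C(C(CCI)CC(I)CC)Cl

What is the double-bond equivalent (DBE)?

1

Molecular formula from the SMILES: C8H13ClI2O.
DoU = (2C + 2 + N − H − X)/2 = (2·8 + 2 + 0 − 13 − 3)/2 = 2/2 = 1.
(Structurally: 0 ring(s) + 1 π bond(s) = 1.)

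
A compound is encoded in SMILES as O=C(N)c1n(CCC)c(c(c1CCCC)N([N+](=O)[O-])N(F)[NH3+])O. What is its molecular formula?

C12H22FN6O4+

Heavy atoms from the SMILES: 12 C, 1 F, 6 N, 4 O.
Implicit hydrogens by atom environment:
  5 × C: 2 H each → 10
  4 × C (aromatic): no H
  2 × C: 3 H each → 6
  2 × N: no H
  2 × O: no H
  1 × C: no H
  1 × F: no H
  1 × N (charge +1): 3 H
  1 × N: 2 H
  1 × N (aromatic): no H
  1 × N (charge +1): no H
  1 × O: 1 H
  1 × O (charge -1): no H
  Total hydrogens = 22.
Net charge +1.
Molecular formula: C12H22FN6O4+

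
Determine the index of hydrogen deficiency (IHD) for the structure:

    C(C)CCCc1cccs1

3

Molecular formula from the SMILES: C9H14S.
DoU = (2C + 2 + N − H − X)/2 = (2·9 + 2 + 0 − 14 − 0)/2 = 6/2 = 3.
(Structurally: 1 ring(s) + 2 π bond(s) = 3.)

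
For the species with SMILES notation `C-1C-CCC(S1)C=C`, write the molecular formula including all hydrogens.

C7H12S

Heavy atoms from the SMILES: 7 C, 1 S.
Implicit hydrogens by atom environment:
  5 × C: 2 H each → 10
  2 × C: 1 H each → 2
  1 × S: no H
  Total hydrogens = 12.
Molecular formula: C7H12S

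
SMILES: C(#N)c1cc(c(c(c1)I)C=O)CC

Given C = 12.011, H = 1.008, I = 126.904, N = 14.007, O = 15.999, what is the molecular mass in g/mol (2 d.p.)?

Molecular formula: C10H8INO.
M = 10×12.011 + 8×1.008 + 1×126.904 + 1×14.007 + 1×15.999 = 285.08 g/mol.

285.08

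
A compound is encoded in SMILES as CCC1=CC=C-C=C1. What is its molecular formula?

Heavy atoms from the SMILES: 8 C.
Implicit hydrogens by atom environment:
  5 × C (aromatic): 1 H each → 5
  1 × C: 3 H
  1 × C: 2 H
  1 × C (aromatic): no H
  Total hydrogens = 10.
Molecular formula: C8H10

C8H10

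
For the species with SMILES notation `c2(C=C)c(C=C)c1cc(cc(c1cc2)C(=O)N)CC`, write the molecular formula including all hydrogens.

C17H17NO

Heavy atoms from the SMILES: 17 C, 1 N, 1 O.
Implicit hydrogens by atom environment:
  6 × C (aromatic): no H
  4 × C (aromatic): 1 H each → 4
  3 × C: 2 H each → 6
  2 × C: 1 H each → 2
  1 × C: 3 H
  1 × C: no H
  1 × N: 2 H
  1 × O: no H
  Total hydrogens = 17.
Molecular formula: C17H17NO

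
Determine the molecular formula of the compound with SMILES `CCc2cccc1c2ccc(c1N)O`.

C12H13NO

Heavy atoms from the SMILES: 12 C, 1 N, 1 O.
Implicit hydrogens by atom environment:
  5 × C (aromatic): 1 H each → 5
  5 × C (aromatic): no H
  1 × C: 3 H
  1 × C: 2 H
  1 × N: 2 H
  1 × O: 1 H
  Total hydrogens = 13.
Molecular formula: C12H13NO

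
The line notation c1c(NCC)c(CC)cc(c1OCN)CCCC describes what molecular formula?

C15H26N2O

Heavy atoms from the SMILES: 15 C, 2 N, 1 O.
Implicit hydrogens by atom environment:
  6 × C: 2 H each → 12
  4 × C (aromatic): no H
  3 × C: 3 H each → 9
  2 × C (aromatic): 1 H each → 2
  1 × N: 2 H
  1 × N: 1 H
  1 × O: no H
  Total hydrogens = 26.
Molecular formula: C15H26N2O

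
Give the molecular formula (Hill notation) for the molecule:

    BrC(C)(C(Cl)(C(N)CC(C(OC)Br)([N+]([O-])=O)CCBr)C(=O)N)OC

C12H21Br3ClN3O5

Heavy atoms from the SMILES: 3 Br, 12 C, 1 Cl, 3 N, 5 O.
Implicit hydrogens by atom environment:
  4 × C: no H
  4 × O: no H
  3 × Br: no H
  3 × C: 3 H each → 9
  3 × C: 2 H each → 6
  2 × C: 1 H each → 2
  2 × N: 2 H each → 4
  1 × Cl: no H
  1 × N (charge +1): no H
  1 × O (charge -1): no H
  Total hydrogens = 21.
Molecular formula: C12H21Br3ClN3O5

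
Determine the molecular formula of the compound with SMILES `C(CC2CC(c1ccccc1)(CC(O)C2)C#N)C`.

C16H21NO

Heavy atoms from the SMILES: 16 C, 1 N, 1 O.
Implicit hydrogens by atom environment:
  5 × C: 2 H each → 10
  5 × C (aromatic): 1 H each → 5
  2 × C: 1 H each → 2
  2 × C: no H
  1 × C: 3 H
  1 × C (aromatic): no H
  1 × N: no H
  1 × O: 1 H
  Total hydrogens = 21.
Molecular formula: C16H21NO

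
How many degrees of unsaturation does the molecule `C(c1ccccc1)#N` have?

Molecular formula from the SMILES: C7H5N.
DoU = (2C + 2 + N − H − X)/2 = (2·7 + 2 + 1 − 5 − 0)/2 = 12/2 = 6.
(Structurally: 1 ring(s) + 5 π bond(s) = 6.)

6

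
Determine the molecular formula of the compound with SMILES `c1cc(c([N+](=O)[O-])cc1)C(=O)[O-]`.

Heavy atoms from the SMILES: 7 C, 1 N, 4 O.
Implicit hydrogens by atom environment:
  4 × C (aromatic): 1 H each → 4
  2 × C (aromatic): no H
  2 × O: no H
  2 × O (charge -1): no H
  1 × C: no H
  1 × N (charge +1): no H
  Total hydrogens = 4.
Net charge -1.
Molecular formula: C7H4NO4-

C7H4NO4-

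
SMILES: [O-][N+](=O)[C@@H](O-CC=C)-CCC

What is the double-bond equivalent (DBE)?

Molecular formula from the SMILES: C7H13NO3.
DoU = (2C + 2 + N − H − X)/2 = (2·7 + 2 + 1 − 13 − 0)/2 = 4/2 = 2.
(Structurally: 0 ring(s) + 2 π bond(s) = 2.)

2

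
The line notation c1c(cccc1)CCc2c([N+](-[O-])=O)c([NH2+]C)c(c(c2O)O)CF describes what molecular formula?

Heavy atoms from the SMILES: 16 C, 1 F, 2 N, 4 O.
Implicit hydrogens by atom environment:
  7 × C (aromatic): no H
  5 × C (aromatic): 1 H each → 5
  3 × C: 2 H each → 6
  2 × O: 1 H each → 2
  1 × C: 3 H
  1 × F: no H
  1 × N (charge +1): 2 H
  1 × N (charge +1): no H
  1 × O: no H
  1 × O (charge -1): no H
  Total hydrogens = 18.
Net charge +1.
Molecular formula: C16H18FN2O4+

C16H18FN2O4+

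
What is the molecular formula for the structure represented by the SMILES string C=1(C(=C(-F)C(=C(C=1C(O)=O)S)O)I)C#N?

C8H3FINO3S

Heavy atoms from the SMILES: 8 C, 1 F, 1 I, 1 N, 3 O, 1 S.
Implicit hydrogens by atom environment:
  6 × C (aromatic): no H
  2 × C: no H
  2 × O: 1 H each → 2
  1 × F: no H
  1 × I: no H
  1 × N: no H
  1 × O: no H
  1 × S: 1 H
  Total hydrogens = 3.
Molecular formula: C8H3FINO3S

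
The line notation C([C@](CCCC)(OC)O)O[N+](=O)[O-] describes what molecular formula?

Heavy atoms from the SMILES: 7 C, 1 N, 5 O.
Implicit hydrogens by atom environment:
  4 × C: 2 H each → 8
  3 × O: no H
  2 × C: 3 H each → 6
  1 × C: no H
  1 × N (charge +1): no H
  1 × O: 1 H
  1 × O (charge -1): no H
  Total hydrogens = 15.
Molecular formula: C7H15NO5

C7H15NO5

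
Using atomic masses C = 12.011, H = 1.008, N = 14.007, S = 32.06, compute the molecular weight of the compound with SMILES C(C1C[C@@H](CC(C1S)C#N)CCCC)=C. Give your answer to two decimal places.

223.38

Molecular formula: C13H21NS.
M = 13×12.011 + 21×1.008 + 1×14.007 + 1×32.06 = 223.38 g/mol.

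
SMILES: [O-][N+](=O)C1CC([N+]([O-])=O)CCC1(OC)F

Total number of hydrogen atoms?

Hydrogens are implicit in SMILES; fill each atom to its normal valence:
  3 × C: 2 H each → 6
  3 × O: no H
  2 × C: 1 H each → 2
  2 × N (charge +1): no H
  2 × O (charge -1): no H
  1 × C: 3 H
  1 × C: no H
  1 × F: no H
  Total hydrogens = 11.

11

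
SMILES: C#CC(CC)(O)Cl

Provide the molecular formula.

C5H7ClO

Heavy atoms from the SMILES: 5 C, 1 Cl, 1 O.
Implicit hydrogens by atom environment:
  2 × C: no H
  1 × C: 3 H
  1 × C: 2 H
  1 × C: 1 H
  1 × Cl: no H
  1 × O: 1 H
  Total hydrogens = 7.
Molecular formula: C5H7ClO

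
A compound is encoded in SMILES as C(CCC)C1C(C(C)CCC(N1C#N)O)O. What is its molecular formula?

C12H22N2O2

Heavy atoms from the SMILES: 12 C, 2 N, 2 O.
Implicit hydrogens by atom environment:
  5 × C: 2 H each → 10
  4 × C: 1 H each → 4
  2 × C: 3 H each → 6
  2 × N: no H
  2 × O: 1 H each → 2
  1 × C: no H
  Total hydrogens = 22.
Molecular formula: C12H22N2O2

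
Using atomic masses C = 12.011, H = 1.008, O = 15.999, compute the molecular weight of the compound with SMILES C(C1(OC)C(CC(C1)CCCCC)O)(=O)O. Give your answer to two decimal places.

Molecular formula: C12H22O4.
M = 12×12.011 + 22×1.008 + 4×15.999 = 230.30 g/mol.

230.30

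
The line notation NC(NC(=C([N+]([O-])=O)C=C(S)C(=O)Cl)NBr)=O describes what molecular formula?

C6H6BrClN4O4S

Heavy atoms from the SMILES: 1 Br, 6 C, 1 Cl, 4 N, 4 O, 1 S.
Implicit hydrogens by atom environment:
  5 × C: no H
  3 × O: no H
  2 × N: 1 H each → 2
  1 × Br: no H
  1 × C: 1 H
  1 × Cl: no H
  1 × N: 2 H
  1 × N (charge +1): no H
  1 × O (charge -1): no H
  1 × S: 1 H
  Total hydrogens = 6.
Molecular formula: C6H6BrClN4O4S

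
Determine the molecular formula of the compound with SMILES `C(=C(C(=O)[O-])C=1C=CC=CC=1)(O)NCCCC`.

C13H16NO3-

Heavy atoms from the SMILES: 13 C, 1 N, 3 O.
Implicit hydrogens by atom environment:
  5 × C (aromatic): 1 H each → 5
  3 × C: 2 H each → 6
  3 × C: no H
  1 × C: 3 H
  1 × C (aromatic): no H
  1 × N: 1 H
  1 × O: 1 H
  1 × O: no H
  1 × O (charge -1): no H
  Total hydrogens = 16.
Net charge -1.
Molecular formula: C13H16NO3-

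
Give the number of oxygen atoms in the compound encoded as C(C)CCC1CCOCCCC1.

1

The symbol for oxygen appears 1 time in the SMILES.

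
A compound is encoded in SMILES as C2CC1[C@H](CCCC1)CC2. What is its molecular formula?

Heavy atoms from the SMILES: 10 C.
Implicit hydrogens by atom environment:
  8 × C: 2 H each → 16
  2 × C: 1 H each → 2
  Total hydrogens = 18.
Molecular formula: C10H18

C10H18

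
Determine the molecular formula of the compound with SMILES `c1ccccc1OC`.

C7H8O

Heavy atoms from the SMILES: 7 C, 1 O.
Implicit hydrogens by atom environment:
  5 × C (aromatic): 1 H each → 5
  1 × C: 3 H
  1 × C (aromatic): no H
  1 × O: no H
  Total hydrogens = 8.
Molecular formula: C7H8O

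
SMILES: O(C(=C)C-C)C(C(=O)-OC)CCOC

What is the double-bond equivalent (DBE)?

Molecular formula from the SMILES: C10H18O4.
DoU = (2C + 2 + N − H − X)/2 = (2·10 + 2 + 0 − 18 − 0)/2 = 4/2 = 2.
(Structurally: 0 ring(s) + 2 π bond(s) = 2.)

2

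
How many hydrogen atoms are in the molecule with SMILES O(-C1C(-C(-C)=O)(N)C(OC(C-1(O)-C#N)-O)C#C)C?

14

Hydrogens are implicit in SMILES; fill each atom to its normal valence:
  5 × C: no H
  4 × C: 1 H each → 4
  3 × O: no H
  2 × C: 3 H each → 6
  2 × O: 1 H each → 2
  1 × N: 2 H
  1 × N: no H
  Total hydrogens = 14.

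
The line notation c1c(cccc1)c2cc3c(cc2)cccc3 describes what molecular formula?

Heavy atoms from the SMILES: 16 C.
Implicit hydrogens by atom environment:
  12 × C (aromatic): 1 H each → 12
  4 × C (aromatic): no H
  Total hydrogens = 12.
Molecular formula: C16H12

C16H12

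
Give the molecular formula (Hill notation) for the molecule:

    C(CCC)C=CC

Heavy atoms from the SMILES: 7 C.
Implicit hydrogens by atom environment:
  3 × C: 2 H each → 6
  2 × C: 3 H each → 6
  2 × C: 1 H each → 2
  Total hydrogens = 14.
Molecular formula: C7H14

C7H14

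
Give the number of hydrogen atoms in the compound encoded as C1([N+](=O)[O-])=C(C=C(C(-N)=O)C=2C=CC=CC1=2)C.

10

Hydrogens are implicit in SMILES; fill each atom to its normal valence:
  5 × C (aromatic): 1 H each → 5
  5 × C (aromatic): no H
  2 × O: no H
  1 × C: 3 H
  1 × C: no H
  1 × N: 2 H
  1 × N (charge +1): no H
  1 × O (charge -1): no H
  Total hydrogens = 10.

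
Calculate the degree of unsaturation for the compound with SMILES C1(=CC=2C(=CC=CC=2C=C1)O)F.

7

Molecular formula from the SMILES: C10H7FO.
DoU = (2C + 2 + N − H − X)/2 = (2·10 + 2 + 0 − 7 − 1)/2 = 14/2 = 7.
(Structurally: 2 ring(s) + 5 π bond(s) = 7.)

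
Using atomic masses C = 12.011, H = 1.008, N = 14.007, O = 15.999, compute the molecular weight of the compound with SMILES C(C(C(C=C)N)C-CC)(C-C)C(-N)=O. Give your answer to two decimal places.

Molecular formula: C11H22N2O.
M = 11×12.011 + 22×1.008 + 2×14.007 + 1×15.999 = 198.31 g/mol.

198.31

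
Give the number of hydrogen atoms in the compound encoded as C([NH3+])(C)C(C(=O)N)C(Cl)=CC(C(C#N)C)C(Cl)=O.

Hydrogens are implicit in SMILES; fill each atom to its normal valence:
  5 × C: 1 H each → 5
  4 × C: no H
  2 × C: 3 H each → 6
  2 × Cl: no H
  2 × O: no H
  1 × N (charge +1): 3 H
  1 × N: 2 H
  1 × N: no H
  Total hydrogens = 16.

16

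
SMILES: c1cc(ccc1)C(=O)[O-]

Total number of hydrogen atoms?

Hydrogens are implicit in SMILES; fill each atom to its normal valence:
  5 × C (aromatic): 1 H each → 5
  1 × C (aromatic): no H
  1 × C: no H
  1 × O: no H
  1 × O (charge -1): no H
  Total hydrogens = 5.

5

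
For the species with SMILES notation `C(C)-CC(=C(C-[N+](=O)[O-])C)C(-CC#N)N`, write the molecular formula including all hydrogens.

Heavy atoms from the SMILES: 10 C, 3 N, 2 O.
Implicit hydrogens by atom environment:
  4 × C: 2 H each → 8
  3 × C: no H
  2 × C: 3 H each → 6
  1 × C: 1 H
  1 × N: 2 H
  1 × N (charge +1): no H
  1 × N: no H
  1 × O: no H
  1 × O (charge -1): no H
  Total hydrogens = 17.
Molecular formula: C10H17N3O2

C10H17N3O2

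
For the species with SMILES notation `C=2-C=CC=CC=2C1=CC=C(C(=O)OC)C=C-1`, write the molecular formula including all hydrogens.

C14H12O2

Heavy atoms from the SMILES: 14 C, 2 O.
Implicit hydrogens by atom environment:
  9 × C (aromatic): 1 H each → 9
  3 × C (aromatic): no H
  2 × O: no H
  1 × C: 3 H
  1 × C: no H
  Total hydrogens = 12.
Molecular formula: C14H12O2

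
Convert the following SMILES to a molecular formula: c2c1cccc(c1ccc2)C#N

Heavy atoms from the SMILES: 11 C, 1 N.
Implicit hydrogens by atom environment:
  7 × C (aromatic): 1 H each → 7
  3 × C (aromatic): no H
  1 × C: no H
  1 × N: no H
  Total hydrogens = 7.
Molecular formula: C11H7N

C11H7N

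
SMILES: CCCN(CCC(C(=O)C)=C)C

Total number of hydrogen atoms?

19

Hydrogens are implicit in SMILES; fill each atom to its normal valence:
  5 × C: 2 H each → 10
  3 × C: 3 H each → 9
  2 × C: no H
  1 × N: no H
  1 × O: no H
  Total hydrogens = 19.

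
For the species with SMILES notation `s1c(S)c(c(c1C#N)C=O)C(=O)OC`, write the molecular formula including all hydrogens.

Heavy atoms from the SMILES: 8 C, 1 N, 3 O, 2 S.
Implicit hydrogens by atom environment:
  4 × C (aromatic): no H
  3 × O: no H
  2 × C: no H
  1 × C: 3 H
  1 × C: 1 H
  1 × N: no H
  1 × S: 1 H
  1 × S (aromatic): no H
  Total hydrogens = 5.
Molecular formula: C8H5NO3S2

C8H5NO3S2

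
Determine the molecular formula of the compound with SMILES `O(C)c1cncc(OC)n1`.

Heavy atoms from the SMILES: 6 C, 2 N, 2 O.
Implicit hydrogens by atom environment:
  2 × C: 3 H each → 6
  2 × C (aromatic): 1 H each → 2
  2 × C (aromatic): no H
  2 × N (aromatic): no H
  2 × O: no H
  Total hydrogens = 8.
Molecular formula: C6H8N2O2

C6H8N2O2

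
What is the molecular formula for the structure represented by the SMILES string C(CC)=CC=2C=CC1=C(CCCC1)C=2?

Heavy atoms from the SMILES: 14 C.
Implicit hydrogens by atom environment:
  5 × C: 2 H each → 10
  3 × C (aromatic): 1 H each → 3
  3 × C (aromatic): no H
  2 × C: 1 H each → 2
  1 × C: 3 H
  Total hydrogens = 18.
Molecular formula: C14H18

C14H18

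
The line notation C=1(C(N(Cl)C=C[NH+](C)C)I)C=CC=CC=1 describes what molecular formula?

Heavy atoms from the SMILES: 11 C, 1 Cl, 1 I, 2 N.
Implicit hydrogens by atom environment:
  5 × C (aromatic): 1 H each → 5
  3 × C: 1 H each → 3
  2 × C: 3 H each → 6
  1 × C (aromatic): no H
  1 × Cl: no H
  1 × I: no H
  1 × N (charge +1): 1 H
  1 × N: no H
  Total hydrogens = 15.
Net charge +1.
Molecular formula: C11H15ClIN2+

C11H15ClIN2+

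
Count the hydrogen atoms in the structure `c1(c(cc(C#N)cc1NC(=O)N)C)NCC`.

14

Hydrogens are implicit in SMILES; fill each atom to its normal valence:
  4 × C (aromatic): no H
  2 × C: 3 H each → 6
  2 × C (aromatic): 1 H each → 2
  2 × C: no H
  2 × N: 1 H each → 2
  1 × C: 2 H
  1 × N: 2 H
  1 × N: no H
  1 × O: no H
  Total hydrogens = 14.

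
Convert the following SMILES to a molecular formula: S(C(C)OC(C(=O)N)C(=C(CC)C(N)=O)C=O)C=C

Heavy atoms from the SMILES: 12 C, 2 N, 4 O, 1 S.
Implicit hydrogens by atom environment:
  4 × C: 1 H each → 4
  4 × C: no H
  4 × O: no H
  2 × C: 3 H each → 6
  2 × C: 2 H each → 4
  2 × N: 2 H each → 4
  1 × S: no H
  Total hydrogens = 18.
Molecular formula: C12H18N2O4S

C12H18N2O4S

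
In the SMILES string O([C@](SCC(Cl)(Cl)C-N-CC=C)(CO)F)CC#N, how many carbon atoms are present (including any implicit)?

10

The symbol for carbon appears 10 times in the SMILES. (Cl is a single chlorine, not C + l.)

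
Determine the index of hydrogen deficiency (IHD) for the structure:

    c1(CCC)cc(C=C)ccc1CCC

Molecular formula from the SMILES: C14H20.
DoU = (2C + 2 + N − H − X)/2 = (2·14 + 2 + 0 − 20 − 0)/2 = 10/2 = 5.
(Structurally: 1 ring(s) + 4 π bond(s) = 5.)

5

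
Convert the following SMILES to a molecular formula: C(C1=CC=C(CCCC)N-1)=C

Heavy atoms from the SMILES: 10 C, 1 N.
Implicit hydrogens by atom environment:
  4 × C: 2 H each → 8
  2 × C (aromatic): 1 H each → 2
  2 × C (aromatic): no H
  1 × C: 3 H
  1 × C: 1 H
  1 × N (aromatic): 1 H
  Total hydrogens = 15.
Molecular formula: C10H15N

C10H15N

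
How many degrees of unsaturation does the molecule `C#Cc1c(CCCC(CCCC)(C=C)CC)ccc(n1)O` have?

Molecular formula from the SMILES: C19H27NO.
DoU = (2C + 2 + N − H − X)/2 = (2·19 + 2 + 1 − 27 − 0)/2 = 14/2 = 7.
(Structurally: 1 ring(s) + 6 π bond(s) = 7.)

7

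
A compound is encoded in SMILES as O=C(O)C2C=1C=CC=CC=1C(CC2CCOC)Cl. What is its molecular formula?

Heavy atoms from the SMILES: 14 C, 1 Cl, 3 O.
Implicit hydrogens by atom environment:
  4 × C (aromatic): 1 H each → 4
  3 × C: 2 H each → 6
  3 × C: 1 H each → 3
  2 × C (aromatic): no H
  2 × O: no H
  1 × C: 3 H
  1 × C: no H
  1 × Cl: no H
  1 × O: 1 H
  Total hydrogens = 17.
Molecular formula: C14H17ClO3

C14H17ClO3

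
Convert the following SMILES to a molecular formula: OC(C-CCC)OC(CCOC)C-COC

Heavy atoms from the SMILES: 12 C, 4 O.
Implicit hydrogens by atom environment:
  7 × C: 2 H each → 14
  3 × C: 3 H each → 9
  3 × O: no H
  2 × C: 1 H each → 2
  1 × O: 1 H
  Total hydrogens = 26.
Molecular formula: C12H26O4

C12H26O4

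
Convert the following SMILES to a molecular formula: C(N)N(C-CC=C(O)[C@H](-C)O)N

C7H17N3O2

Heavy atoms from the SMILES: 7 C, 3 N, 2 O.
Implicit hydrogens by atom environment:
  3 × C: 2 H each → 6
  2 × C: 1 H each → 2
  2 × N: 2 H each → 4
  2 × O: 1 H each → 2
  1 × C: 3 H
  1 × C: no H
  1 × N: no H
  Total hydrogens = 17.
Molecular formula: C7H17N3O2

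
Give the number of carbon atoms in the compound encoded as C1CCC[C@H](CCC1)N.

8

The symbol for carbon appears 8 times in the SMILES.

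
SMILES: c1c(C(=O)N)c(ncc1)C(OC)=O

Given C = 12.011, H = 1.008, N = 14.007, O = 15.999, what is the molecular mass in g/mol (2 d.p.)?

Molecular formula: C8H8N2O3.
M = 8×12.011 + 8×1.008 + 2×14.007 + 3×15.999 = 180.16 g/mol.

180.16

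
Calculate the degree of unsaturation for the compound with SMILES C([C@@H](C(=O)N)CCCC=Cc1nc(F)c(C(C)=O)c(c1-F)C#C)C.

9

Molecular formula from the SMILES: C18H20F2N2O2.
DoU = (2C + 2 + N − H − X)/2 = (2·18 + 2 + 2 − 20 − 2)/2 = 18/2 = 9.
(Structurally: 1 ring(s) + 8 π bond(s) = 9.)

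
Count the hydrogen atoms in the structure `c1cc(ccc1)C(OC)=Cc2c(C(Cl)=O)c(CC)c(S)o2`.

15

Hydrogens are implicit in SMILES; fill each atom to its normal valence:
  5 × C (aromatic): 1 H each → 5
  5 × C (aromatic): no H
  2 × C: 3 H each → 6
  2 × C: no H
  2 × O: no H
  1 × C: 2 H
  1 × C: 1 H
  1 × Cl: no H
  1 × O (aromatic): no H
  1 × S: 1 H
  Total hydrogens = 15.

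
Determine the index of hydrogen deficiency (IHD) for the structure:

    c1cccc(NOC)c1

Molecular formula from the SMILES: C7H9NO.
DoU = (2C + 2 + N − H − X)/2 = (2·7 + 2 + 1 − 9 − 0)/2 = 8/2 = 4.
(Structurally: 1 ring(s) + 3 π bond(s) = 4.)

4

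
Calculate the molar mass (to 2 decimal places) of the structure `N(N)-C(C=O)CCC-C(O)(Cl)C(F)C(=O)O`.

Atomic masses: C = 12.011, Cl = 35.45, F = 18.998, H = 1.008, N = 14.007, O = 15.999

256.66

Molecular formula: C8H14ClFN2O4.
M = 8×12.011 + 1×35.45 + 1×18.998 + 14×1.008 + 2×14.007 + 4×15.999 = 256.66 g/mol.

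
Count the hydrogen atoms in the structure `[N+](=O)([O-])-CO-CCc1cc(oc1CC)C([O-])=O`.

12

Hydrogens are implicit in SMILES; fill each atom to its normal valence:
  4 × C: 2 H each → 8
  3 × C (aromatic): no H
  3 × O: no H
  2 × O (charge -1): no H
  1 × C: 3 H
  1 × C (aromatic): 1 H
  1 × C: no H
  1 × N (charge +1): no H
  1 × O (aromatic): no H
  Total hydrogens = 12.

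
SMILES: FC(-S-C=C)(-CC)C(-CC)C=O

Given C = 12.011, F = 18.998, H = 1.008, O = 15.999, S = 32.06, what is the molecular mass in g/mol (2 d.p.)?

190.28

Molecular formula: C9H15FOS.
M = 9×12.011 + 1×18.998 + 15×1.008 + 1×15.999 + 1×32.06 = 190.28 g/mol.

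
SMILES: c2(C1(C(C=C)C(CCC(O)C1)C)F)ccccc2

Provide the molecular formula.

C16H21FO

Heavy atoms from the SMILES: 16 C, 1 F, 1 O.
Implicit hydrogens by atom environment:
  5 × C (aromatic): 1 H each → 5
  4 × C: 2 H each → 8
  4 × C: 1 H each → 4
  1 × C: 3 H
  1 × C: no H
  1 × C (aromatic): no H
  1 × F: no H
  1 × O: 1 H
  Total hydrogens = 21.
Molecular formula: C16H21FO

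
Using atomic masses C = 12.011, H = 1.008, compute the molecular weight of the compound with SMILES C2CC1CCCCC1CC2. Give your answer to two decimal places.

138.25

Molecular formula: C10H18.
M = 10×12.011 + 18×1.008 = 138.25 g/mol.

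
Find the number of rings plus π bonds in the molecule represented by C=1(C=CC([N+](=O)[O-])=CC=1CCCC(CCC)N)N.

Molecular formula from the SMILES: C13H21N3O2.
DoU = (2C + 2 + N − H − X)/2 = (2·13 + 2 + 3 − 21 − 0)/2 = 10/2 = 5.
(Structurally: 1 ring(s) + 4 π bond(s) = 5.)

5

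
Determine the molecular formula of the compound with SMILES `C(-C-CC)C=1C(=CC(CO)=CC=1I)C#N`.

C12H14INO

Heavy atoms from the SMILES: 12 C, 1 I, 1 N, 1 O.
Implicit hydrogens by atom environment:
  4 × C: 2 H each → 8
  4 × C (aromatic): no H
  2 × C (aromatic): 1 H each → 2
  1 × C: 3 H
  1 × C: no H
  1 × I: no H
  1 × N: no H
  1 × O: 1 H
  Total hydrogens = 14.
Molecular formula: C12H14INO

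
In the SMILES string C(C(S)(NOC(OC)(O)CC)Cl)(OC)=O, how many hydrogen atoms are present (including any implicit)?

Hydrogens are implicit in SMILES; fill each atom to its normal valence:
  4 × O: no H
  3 × C: 3 H each → 9
  3 × C: no H
  1 × C: 2 H
  1 × Cl: no H
  1 × N: 1 H
  1 × O: 1 H
  1 × S: 1 H
  Total hydrogens = 14.

14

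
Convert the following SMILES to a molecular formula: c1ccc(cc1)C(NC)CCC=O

C11H15NO

Heavy atoms from the SMILES: 11 C, 1 N, 1 O.
Implicit hydrogens by atom environment:
  5 × C (aromatic): 1 H each → 5
  2 × C: 2 H each → 4
  2 × C: 1 H each → 2
  1 × C: 3 H
  1 × C (aromatic): no H
  1 × N: 1 H
  1 × O: no H
  Total hydrogens = 15.
Molecular formula: C11H15NO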